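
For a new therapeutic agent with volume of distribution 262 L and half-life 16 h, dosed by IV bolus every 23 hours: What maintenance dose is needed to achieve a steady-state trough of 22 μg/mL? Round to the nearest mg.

τ/t½ = 23/16 ≈ 1.4375, so f = (1/2)^(23/16) ≈ 0.369207.
Cmin,ss = (D/Vd)·f/(1−f), so D = Cmin,ss·Vd·(1−f)/f.
D = 22 × 262 × (1−f)/f ≈ 22 × 262 × 1.70851 ≈ 9847.85 mg.

9848 mg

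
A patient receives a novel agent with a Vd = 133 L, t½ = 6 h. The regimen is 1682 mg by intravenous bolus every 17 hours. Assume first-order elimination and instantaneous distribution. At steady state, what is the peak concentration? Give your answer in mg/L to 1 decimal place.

τ/t½ = 17/6 ≈ 2.8333, so fraction remaining f = (1/2)^(17/6) ≈ 0.1403.
At steady state, accumulation factor R = 1/(1 − e^(−kτ)) ≈ 1.1632.
Each bolus raises the concentration by D/Vd = 1682/133 ≈ 12.647 mg/L.
Steady-state peak Cmax,ss = C₀·R ≈ 12.647 × 1.1632 ≈ 14.711 mg/L.

14.7 mg/L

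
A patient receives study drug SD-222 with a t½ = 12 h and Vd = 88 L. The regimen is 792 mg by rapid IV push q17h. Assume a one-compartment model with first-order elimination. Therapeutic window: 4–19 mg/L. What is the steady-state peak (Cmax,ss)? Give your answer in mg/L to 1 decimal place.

14.4 mg/L

k = ln2/t½ = ln2/12 ≈ 0.057762 h⁻¹; fraction remaining f = e^(−kτ) = e^(−0.057762×17) ≈ 0.3746.
At steady state, accumulation factor R = 1/(1 − e^(−kτ)) ≈ 1.5990.
Single-dose peak C₀ = D/Vd = 792/88 ≈ 9.000 mg/L.
Steady-state peak Cmax,ss = C₀·R ≈ 9.000 × 1.5990 ≈ 14.391 mg/L.
Peak 14.4 mg/L vs MTC 19 mg/L: below toxic threshold.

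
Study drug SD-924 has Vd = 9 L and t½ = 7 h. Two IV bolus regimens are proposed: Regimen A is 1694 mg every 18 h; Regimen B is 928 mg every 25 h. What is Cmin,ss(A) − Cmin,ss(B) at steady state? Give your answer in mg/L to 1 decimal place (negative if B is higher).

28.6 mg/L

Regimen A: f = (1/2)^(18/7) ≈ 0.1682; Cmin,ss = (1694/9)·f/(1−f) ≈ 38.061 mg/L.
Regimen B: f = (1/2)^(25/7) ≈ 0.0841; Cmin,ss = (928/9)·f/(1−f) ≈ 9.468 mg/L.
Difference ≈ 38.061 − 9.468 ≈ 28.593 mg/L.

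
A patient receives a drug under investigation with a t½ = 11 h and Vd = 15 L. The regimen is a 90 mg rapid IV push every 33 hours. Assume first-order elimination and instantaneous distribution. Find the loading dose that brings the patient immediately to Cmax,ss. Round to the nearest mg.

f = (1/2)^(33/11) ≈ 0.125000; accumulation ratio R = 1/(1−f) ≈ 1.14286.
Loading dose to hit Cmax,ss on first dose: D_load = D_maint·R ≈ 90 × 1.14286 ≈ 102.86 mg.

103 mg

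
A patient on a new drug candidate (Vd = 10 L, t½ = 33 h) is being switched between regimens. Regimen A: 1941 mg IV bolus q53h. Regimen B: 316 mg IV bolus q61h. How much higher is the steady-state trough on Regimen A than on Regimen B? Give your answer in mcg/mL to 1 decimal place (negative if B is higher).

Regimen A: f = (1/2)^(53/33) ≈ 0.3285; Cmin,ss = (1941/10)·f/(1−f) ≈ 94.954 mcg/mL.
Regimen B: f = (1/2)^(61/33) ≈ 0.2777; Cmin,ss = (316/10)·f/(1−f) ≈ 12.149 mcg/mL.
Difference ≈ 94.954 − 12.149 ≈ 82.805 mcg/mL.

82.8 mcg/mL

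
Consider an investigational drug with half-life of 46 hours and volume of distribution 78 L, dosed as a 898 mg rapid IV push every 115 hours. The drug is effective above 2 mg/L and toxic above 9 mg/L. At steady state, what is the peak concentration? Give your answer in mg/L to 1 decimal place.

Over one 115-h interval, 115/46 ≈ 2.5 half-lives elapse, leaving f ≈ 0.1768 of each dose.
At steady state, accumulation factor R = 1/(1 − e^(−kτ)) ≈ 1.2148.
Each bolus raises the concentration by D/Vd = 898/78 ≈ 11.513 mg/L.
Cmax,ss = C₀/(1 − f) ≈ 11.513/0.8232 ≈ 13.986 mg/L.
Peak 14.0 mg/L vs MTC 9 mg/L: exceeds toxic threshold.

14.0 mg/L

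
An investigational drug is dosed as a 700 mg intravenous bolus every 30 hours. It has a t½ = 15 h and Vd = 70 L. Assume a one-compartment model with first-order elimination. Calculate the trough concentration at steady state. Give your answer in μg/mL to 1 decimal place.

3.3 μg/mL

The dosing interval is 2 half-lives, so f = 2^(−2) = 0.25.
Accumulation ratio R = 1/(1 − f) = 1/0.75 = 4/3.
Single-dose peak C₀ = D/Vd = 700/70 = 10 μg/mL.
Steady-state peak Cmax,ss = C₀·R = 10 × 4/3 ≈ 13.333 μg/mL.
Steady-state trough Cmin,ss = Cmax,ss·f ≈ 13.333 × 0.25 ≈ 3.333 μg/mL.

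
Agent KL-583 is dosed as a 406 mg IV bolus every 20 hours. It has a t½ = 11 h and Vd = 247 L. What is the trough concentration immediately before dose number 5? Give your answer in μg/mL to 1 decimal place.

f = (1/2)^(τ/t½) = (1/2)^(20/11) ≈ 0.2836.
C₀ = D/Vd = 406/247 ≈ 1.644 μg/mL.
Before the 5th dose, 4 doses have been given. Superposition: Cmin = C₀·(f + f² + … + f^4).
≈ 1.644 × (0.2836 + 0.0804 + 0.0228 + 0.0065) ≈ 1.644 × 0.3933 ≈ 0.647 μg/mL.

0.6 μg/mL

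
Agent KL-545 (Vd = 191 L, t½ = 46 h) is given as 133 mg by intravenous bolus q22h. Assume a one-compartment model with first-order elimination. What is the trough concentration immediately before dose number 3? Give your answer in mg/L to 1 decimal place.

0.9 mg/L

f = (1/2)^(τ/t½) = (1/2)^(22/46) ≈ 0.7178.
C₀ = D/Vd = 133/191 ≈ 0.696 mg/L.
Before the 3rd dose, 2 doses have been given. Superposition: Cmin = C₀·(f + f²).
≈ 0.696 × (0.7178 + 0.5152) ≈ 0.696 × 1.2330 ≈ 0.858 mg/L.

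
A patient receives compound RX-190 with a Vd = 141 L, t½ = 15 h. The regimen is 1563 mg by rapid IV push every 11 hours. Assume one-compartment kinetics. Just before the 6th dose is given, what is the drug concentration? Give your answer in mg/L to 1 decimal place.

f = (1/2)^(τ/t½) = (1/2)^(11/15) ≈ 0.6015.
C₀ = D/Vd = 1563/141 ≈ 11.085 mg/L.
Before the 6th dose, 5 doses have been given. Superposition: Cmin = C₀·(f + f² + … + f^5).
≈ 11.085 × (0.6015 + 0.3618 + 0.2176 + 0.1309 + 0.0787) ≈ 11.085 × 1.3905 ≈ 15.414 mg/L.

15.4 mg/L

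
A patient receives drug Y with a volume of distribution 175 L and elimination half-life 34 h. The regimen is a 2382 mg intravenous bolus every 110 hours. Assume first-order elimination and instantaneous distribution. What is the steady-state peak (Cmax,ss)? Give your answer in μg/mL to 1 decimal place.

15.2 μg/mL

k = ln2/t½ = ln2/34 ≈ 0.020387 h⁻¹; fraction remaining f = e^(−kτ) = e^(−0.020387×110) ≈ 0.1062.
At steady state, accumulation factor R = 1/(1 − e^(−kτ)) ≈ 1.1188.
Single-dose peak C₀ = D/Vd = 2382/175 ≈ 13.611 μg/mL.
Steady-state peak Cmax,ss = C₀·R ≈ 13.611 × 1.1188 ≈ 15.228 μg/mL.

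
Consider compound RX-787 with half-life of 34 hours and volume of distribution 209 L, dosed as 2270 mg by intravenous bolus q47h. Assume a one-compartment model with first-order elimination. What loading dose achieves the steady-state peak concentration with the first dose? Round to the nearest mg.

f = (1/2)^(47/34) ≈ 0.383593; accumulation ratio R = 1/(1−f) ≈ 1.62230.
Loading dose to hit Cmax,ss on first dose: D_load = D_maint·R ≈ 2270 × 1.62230 ≈ 3682.62 mg.

3683 mg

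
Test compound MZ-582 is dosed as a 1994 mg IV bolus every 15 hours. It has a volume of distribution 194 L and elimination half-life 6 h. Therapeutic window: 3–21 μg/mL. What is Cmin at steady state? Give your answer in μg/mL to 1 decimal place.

2.2 μg/mL

k = ln2/t½ = ln2/6 ≈ 0.115525 h⁻¹; fraction remaining f = e^(−kτ) = e^(−0.115525×15) ≈ 0.1768.
Accumulation ratio R = 1/(1 − f) ≈ 1/0.8232 ≈ 1.2148.
Each bolus raises the concentration by D/Vd = 1994/194 ≈ 10.278 μg/mL.
Steady-state peak Cmax,ss = C₀·R ≈ 10.278 × 1.2148 ≈ 12.486 μg/mL.
One interval later, Cmin,ss = Cmax,ss·e^(−kτ) ≈ 12.486 × 0.1768 ≈ 2.208 μg/mL.
Trough 2.2 μg/mL vs MEC 3 μg/mL: subtherapeutic.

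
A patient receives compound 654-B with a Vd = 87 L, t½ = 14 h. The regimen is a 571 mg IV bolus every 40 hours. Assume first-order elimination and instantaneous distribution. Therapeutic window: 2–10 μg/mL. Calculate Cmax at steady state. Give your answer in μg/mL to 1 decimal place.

7.6 μg/mL

Over one 40-h interval, 40/14 ≈ 2.8571 half-lives elapse, leaving f ≈ 0.1380 of each dose.
At steady state, accumulation factor R = 1/(1 − e^(−kτ)) ≈ 1.1601.
Each bolus raises the concentration by D/Vd = 571/87 ≈ 6.563 μg/mL.
Steady-state peak Cmax,ss = C₀·R ≈ 6.563 × 1.1601 ≈ 7.614 μg/mL.
Peak 7.6 μg/mL vs MTC 10 μg/mL: below toxic threshold.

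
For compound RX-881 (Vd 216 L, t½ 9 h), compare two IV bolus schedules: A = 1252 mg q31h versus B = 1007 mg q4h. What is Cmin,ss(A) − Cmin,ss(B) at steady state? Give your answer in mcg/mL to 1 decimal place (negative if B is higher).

Regimen A: f = (1/2)^(31/9) ≈ 0.0919; Cmin,ss = (1252/216)·f/(1−f) ≈ 0.587 mcg/mL.
Regimen B: f = (1/2)^(4/9) ≈ 0.7349; Cmin,ss = (1007/216)·f/(1−f) ≈ 12.924 mcg/mL.
Difference ≈ 0.587 − 12.924 ≈ -12.337 mcg/mL.

-12.3 mcg/mL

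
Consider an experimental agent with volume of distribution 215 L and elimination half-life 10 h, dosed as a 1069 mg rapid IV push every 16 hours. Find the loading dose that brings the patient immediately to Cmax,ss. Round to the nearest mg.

f = (1/2)^(16/10) ≈ 0.329877; accumulation ratio R = 1/(1−f) ≈ 1.49226.
Loading dose to hit Cmax,ss on first dose: D_load = D_maint·R ≈ 1069 × 1.49226 ≈ 1595.23 mg.

1595 mg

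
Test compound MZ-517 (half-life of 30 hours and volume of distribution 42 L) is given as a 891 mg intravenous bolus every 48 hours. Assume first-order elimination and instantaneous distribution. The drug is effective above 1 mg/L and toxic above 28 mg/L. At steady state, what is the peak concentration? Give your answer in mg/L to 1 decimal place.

Over one 48-h interval, 48/30 ≈ 1.6 half-lives elapse, leaving f ≈ 0.3299 of each dose.
Accumulation ratio R = 1/(1 − f) ≈ 1/0.6701 ≈ 1.4923.
Single-dose peak C₀ = D/Vd = 891/42 ≈ 21.214 mg/L.
Cmax,ss = C₀/(1 − f) ≈ 21.214/0.6701 ≈ 31.658 mg/L.
Peak 31.7 mg/L vs MTC 28 mg/L: exceeds toxic threshold.

31.7 mg/L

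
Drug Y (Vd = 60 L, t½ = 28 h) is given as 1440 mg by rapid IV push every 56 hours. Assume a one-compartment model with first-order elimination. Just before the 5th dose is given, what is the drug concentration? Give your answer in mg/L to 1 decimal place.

f = (1/2)^(τ/t½) = (1/2)^(56/28) ≈ 0.2500.
C₀ = D/Vd = 1440/60 ≈ 24.000 mg/L.
Before the 5th dose, 4 doses have been given. Superposition: Cmin = C₀·(f + f² + … + f^4).
≈ 24.000 × (0.2500 + 0.0625 + 0.0156 + 0.0039) ≈ 24.000 × 0.3320 ≈ 7.968 mg/L.

8.0 mg/L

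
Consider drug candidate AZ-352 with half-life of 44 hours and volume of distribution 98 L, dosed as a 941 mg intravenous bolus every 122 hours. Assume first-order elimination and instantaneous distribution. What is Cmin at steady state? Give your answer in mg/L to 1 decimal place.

Over one 122-h interval, 122/44 ≈ 2.7727 half-lives elapse, leaving f ≈ 0.1463 of each dose.
Single-dose peak C₀ = D/Vd = 941/98 ≈ 9.602 mg/L.
Steady-state trough Cmin,ss = C₀·f/(1−f) ≈ 9.602 × 0.1463/0.8537 ≈ 1.646 mg/L.

1.6 mg/L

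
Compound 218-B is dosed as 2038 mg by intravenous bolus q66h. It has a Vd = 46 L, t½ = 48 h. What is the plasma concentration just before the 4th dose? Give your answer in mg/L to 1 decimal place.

26.2 mg/L

f = (1/2)^(τ/t½) = (1/2)^(66/48) ≈ 0.3856.
C₀ = D/Vd = 2038/46 ≈ 44.304 mg/L.
Before the 4th dose, 3 doses have been given. Superposition: Cmin = C₀·(f + f² + … + f^3).
≈ 44.304 × (0.3856 + 0.1487 + 0.0573) ≈ 44.304 × 0.5916 ≈ 26.210 mg/L.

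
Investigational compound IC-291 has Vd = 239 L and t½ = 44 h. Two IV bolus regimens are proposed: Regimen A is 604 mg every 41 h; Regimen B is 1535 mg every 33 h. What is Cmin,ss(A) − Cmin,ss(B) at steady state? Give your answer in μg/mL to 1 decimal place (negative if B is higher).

Regimen A: f = (1/2)^(41/44) ≈ 0.5242; Cmin,ss = (604/239)·f/(1−f) ≈ 2.784 μg/mL.
Regimen B: f = (1/2)^(33/44) ≈ 0.5946; Cmin,ss = (1535/239)·f/(1−f) ≈ 9.420 μg/mL.
Difference ≈ 2.784 − 9.420 ≈ -6.636 μg/mL.

-6.6 μg/mL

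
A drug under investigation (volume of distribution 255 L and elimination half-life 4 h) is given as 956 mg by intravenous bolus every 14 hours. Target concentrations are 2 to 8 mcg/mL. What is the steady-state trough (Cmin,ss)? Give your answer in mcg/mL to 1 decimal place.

0.4 mcg/mL

τ/t½ = 14/4 ≈ 3.5, so fraction remaining f = (1/2)^(14/4) ≈ 0.0884.
Single-dose peak C₀ = D/Vd = 956/255 ≈ 3.749 mcg/mL.
Steady-state trough Cmin,ss = C₀·f/(1−f) ≈ 3.749 × 0.0884/0.9116 ≈ 0.364 mcg/mL.
Trough 0.4 mcg/mL vs MEC 2 mcg/mL: subtherapeutic.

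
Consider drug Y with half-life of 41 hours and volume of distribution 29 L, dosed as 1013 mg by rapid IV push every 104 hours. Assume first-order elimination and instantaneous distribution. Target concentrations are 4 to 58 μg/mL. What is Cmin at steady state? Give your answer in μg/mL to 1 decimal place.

k = ln2/t½ = ln2/41 ≈ 0.016906 h⁻¹; fraction remaining f = e^(−kτ) = e^(−0.016906×104) ≈ 0.1724.
Accumulation ratio R = 1/(1 − f) ≈ 1/0.8276 ≈ 1.2083.
Each bolus raises the concentration by D/Vd = 1013/29 ≈ 34.931 μg/mL.
Steady-state peak Cmax,ss = C₀·R ≈ 34.931 × 1.2083 ≈ 42.207 μg/mL.
One interval later, Cmin,ss = Cmax,ss·e^(−kτ) ≈ 42.207 × 0.1724 ≈ 7.276 μg/mL.
Trough 7.3 μg/mL vs MEC 4 μg/mL: adequate.

7.3 μg/mL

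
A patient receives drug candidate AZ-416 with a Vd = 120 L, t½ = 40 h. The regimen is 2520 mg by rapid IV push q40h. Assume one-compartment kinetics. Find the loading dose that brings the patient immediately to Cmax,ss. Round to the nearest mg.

f = (1/2)^(40/40) ≈ 0.500000; accumulation ratio R = 1/(1−f) ≈ 2.00000.
Loading dose to hit Cmax,ss on first dose: D_load = D_maint·R ≈ 2520 × 2.00000 ≈ 5040.00 mg.

5040 mg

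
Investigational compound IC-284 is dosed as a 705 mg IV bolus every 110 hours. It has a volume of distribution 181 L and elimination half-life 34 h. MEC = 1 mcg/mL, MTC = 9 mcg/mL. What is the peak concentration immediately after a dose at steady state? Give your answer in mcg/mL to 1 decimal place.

4.4 mcg/mL

k = ln2/t½ = ln2/34 ≈ 0.020387 h⁻¹; fraction remaining f = e^(−kτ) = e^(−0.020387×110) ≈ 0.1062.
Accumulation ratio R = 1/(1 − f) ≈ 1/0.8938 ≈ 1.1188.
Each bolus raises the concentration by D/Vd = 705/181 ≈ 3.895 mcg/mL.
Steady-state peak Cmax,ss = C₀·R ≈ 3.895 × 1.1188 ≈ 4.358 mcg/mL.
Peak 4.4 mcg/mL vs MTC 9 mcg/mL: below toxic threshold.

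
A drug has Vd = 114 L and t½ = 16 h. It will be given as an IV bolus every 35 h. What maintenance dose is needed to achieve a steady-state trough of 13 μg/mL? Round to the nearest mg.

5269 mg

τ/t½ = 35/16 ≈ 2.1875, so f = (1/2)^(35/16) ≈ 0.219532.
Cmin,ss = (D/Vd)·f/(1−f), so D = Cmin,ss·Vd·(1−f)/f.
D = 13 × 114 × (1−f)/f ≈ 13 × 114 × 3.55514 ≈ 5268.72 mg.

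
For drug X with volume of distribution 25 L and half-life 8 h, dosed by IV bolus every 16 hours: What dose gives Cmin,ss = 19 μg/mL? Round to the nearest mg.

τ/t½ = 16/8 ≈ 2, so f = (1/2)^(16/8) ≈ 0.250000.
Cmin,ss = (D/Vd)·f/(1−f), so D = Cmin,ss·Vd·(1−f)/f.
D = 19 × 25 × (1−f)/f ≈ 19 × 25 × 3.00000 ≈ 1425.00 mg.

1425 mg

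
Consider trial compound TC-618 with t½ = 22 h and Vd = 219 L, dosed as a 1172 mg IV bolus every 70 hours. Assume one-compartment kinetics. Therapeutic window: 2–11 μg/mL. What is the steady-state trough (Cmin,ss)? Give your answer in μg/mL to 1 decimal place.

k = ln2/t½ = ln2/22 ≈ 0.031507 h⁻¹; fraction remaining f = e^(−kτ) = e^(−0.031507×70) ≈ 0.1102.
Accumulation ratio R = 1/(1 − f) ≈ 1/0.8898 ≈ 1.1238.
Each bolus raises the concentration by D/Vd = 1172/219 ≈ 5.352 μg/mL.
Steady-state peak Cmax,ss = C₀·R ≈ 5.352 × 1.1238 ≈ 6.015 μg/mL.
One interval later, Cmin,ss = Cmax,ss·e^(−kτ) ≈ 6.015 × 0.1102 ≈ 0.663 μg/mL.
Trough 0.7 μg/mL vs MEC 2 μg/mL: subtherapeutic.

0.7 μg/mL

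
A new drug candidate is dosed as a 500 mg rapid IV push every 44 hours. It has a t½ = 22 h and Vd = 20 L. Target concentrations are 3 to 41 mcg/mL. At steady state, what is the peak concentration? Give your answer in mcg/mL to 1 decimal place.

33.3 mcg/mL

The dosing interval is 2 half-lives, so f = 2^(−2) = 0.25.
Accumulation ratio R = 1/(1 − f) = 1/0.75 = 4/3.
Single-dose peak C₀ = D/Vd = 500/20 = 25 mcg/mL.
Steady-state peak Cmax,ss = C₀·R = 25 × 4/3 ≈ 33.333 mcg/mL.
Peak 33.3 mcg/mL vs MTC 41 mcg/mL: below toxic threshold.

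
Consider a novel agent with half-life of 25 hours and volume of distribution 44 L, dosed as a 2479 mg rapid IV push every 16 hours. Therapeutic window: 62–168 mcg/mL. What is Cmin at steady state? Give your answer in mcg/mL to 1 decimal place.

k = ln2/t½ = ln2/25 ≈ 0.027726 h⁻¹; fraction remaining f = e^(−kτ) = e^(−0.027726×16) ≈ 0.6417.
Accumulation ratio R = 1/(1 − f) ≈ 1/0.3583 ≈ 2.7910.
Single-dose peak C₀ = D/Vd = 2479/44 ≈ 56.341 mcg/mL.
Steady-state peak Cmax,ss = C₀·R ≈ 56.341 × 2.7910 ≈ 157.248 mcg/mL.
One interval later, Cmin,ss = Cmax,ss·e^(−kτ) ≈ 157.248 × 0.6417 ≈ 100.906 mcg/mL.
Trough 100.9 mcg/mL vs MEC 62 mcg/mL: adequate.

100.9 mcg/mL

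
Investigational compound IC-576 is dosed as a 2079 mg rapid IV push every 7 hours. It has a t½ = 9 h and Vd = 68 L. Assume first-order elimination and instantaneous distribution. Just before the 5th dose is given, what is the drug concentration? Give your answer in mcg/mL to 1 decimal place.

37.8 mcg/mL

f = (1/2)^(τ/t½) = (1/2)^(7/9) ≈ 0.5833.
C₀ = D/Vd = 2079/68 ≈ 30.574 mcg/mL.
Before the 5th dose, 4 doses have been given. Superposition: Cmin = C₀·(f + f² + … + f^4).
≈ 30.574 × (0.5833 + 0.3402 + 0.1985 + 0.1158) ≈ 30.574 × 1.2378 ≈ 37.844 mcg/mL.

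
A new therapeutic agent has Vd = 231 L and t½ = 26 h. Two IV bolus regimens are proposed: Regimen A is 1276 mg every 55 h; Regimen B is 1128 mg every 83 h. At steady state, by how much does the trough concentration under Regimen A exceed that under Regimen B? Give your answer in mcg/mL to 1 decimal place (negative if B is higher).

Regimen A: f = (1/2)^(55/26) ≈ 0.2308; Cmin,ss = (1276/231)·f/(1−f) ≈ 1.657 mcg/mL.
Regimen B: f = (1/2)^(83/26) ≈ 0.1094; Cmin,ss = (1128/231)·f/(1−f) ≈ 0.600 mcg/mL.
Difference ≈ 1.657 − 0.600 ≈ 1.057 mcg/mL.

1.1 mcg/mL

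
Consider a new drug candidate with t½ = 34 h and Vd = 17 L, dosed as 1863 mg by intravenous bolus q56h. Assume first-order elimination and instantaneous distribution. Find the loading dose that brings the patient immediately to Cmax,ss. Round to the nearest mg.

f = (1/2)^(56/34) ≈ 0.319290; accumulation ratio R = 1/(1−f) ≈ 1.46905.
Loading dose to hit Cmax,ss on first dose: D_load = D_maint·R ≈ 1863 × 1.46905 ≈ 2736.84 mg.

2737 mg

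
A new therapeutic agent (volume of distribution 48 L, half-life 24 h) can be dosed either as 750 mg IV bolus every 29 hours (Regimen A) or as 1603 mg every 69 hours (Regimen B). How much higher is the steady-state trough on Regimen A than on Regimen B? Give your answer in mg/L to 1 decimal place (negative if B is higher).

Regimen A: f = (1/2)^(29/24) ≈ 0.4328; Cmin,ss = (750/48)·f/(1−f) ≈ 11.923 mg/L.
Regimen B: f = (1/2)^(69/24) ≈ 0.1363; Cmin,ss = (1603/48)·f/(1−f) ≈ 5.270 mg/L.
Difference ≈ 11.923 − 5.270 ≈ 6.653 mg/L.

6.7 mg/L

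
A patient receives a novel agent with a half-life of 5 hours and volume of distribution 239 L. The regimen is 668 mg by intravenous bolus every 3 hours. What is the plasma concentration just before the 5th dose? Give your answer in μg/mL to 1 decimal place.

f = (1/2)^(τ/t½) = (1/2)^(3/5) ≈ 0.6598.
C₀ = D/Vd = 668/239 ≈ 2.795 μg/mL.
Before the 5th dose, 4 doses have been given. Superposition: Cmin = C₀·(f + f² + … + f^4).
≈ 2.795 × (0.6598 + 0.4353 + 0.2872 + 0.1895) ≈ 2.795 × 1.5718 ≈ 4.393 μg/mL.

4.4 μg/mL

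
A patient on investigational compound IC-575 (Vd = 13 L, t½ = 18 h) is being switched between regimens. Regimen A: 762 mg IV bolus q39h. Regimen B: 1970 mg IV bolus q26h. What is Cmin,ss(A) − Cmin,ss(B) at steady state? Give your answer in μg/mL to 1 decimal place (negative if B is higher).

-71.2 μg/mL

Regimen A: f = (1/2)^(39/18) ≈ 0.2227; Cmin,ss = (762/13)·f/(1−f) ≈ 16.794 μg/mL.
Regimen B: f = (1/2)^(26/18) ≈ 0.3674; Cmin,ss = (1970/13)·f/(1−f) ≈ 88.010 μg/mL.
Difference ≈ 16.794 − 88.010 ≈ -71.216 μg/mL.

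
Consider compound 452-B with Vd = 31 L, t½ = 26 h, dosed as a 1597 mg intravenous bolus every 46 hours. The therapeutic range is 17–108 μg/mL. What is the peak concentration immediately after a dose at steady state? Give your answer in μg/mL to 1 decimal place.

72.9 μg/mL

k = ln2/t½ = ln2/26 ≈ 0.026660 h⁻¹; fraction remaining f = e^(−kτ) = e^(−0.026660×46) ≈ 0.2934.
At steady state, accumulation factor R = 1/(1 − e^(−kτ)) ≈ 1.4152.
Each bolus raises the concentration by D/Vd = 1597/31 ≈ 51.516 μg/mL.
Steady-state peak Cmax,ss = C₀·R ≈ 51.516 × 1.4152 ≈ 72.905 μg/mL.
Peak 72.9 μg/mL vs MTC 108 μg/mL: below toxic threshold.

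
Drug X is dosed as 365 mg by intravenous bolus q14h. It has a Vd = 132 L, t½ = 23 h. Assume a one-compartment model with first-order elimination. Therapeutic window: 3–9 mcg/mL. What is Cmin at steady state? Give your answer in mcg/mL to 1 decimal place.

k = ln2/t½ = ln2/23 ≈ 0.030137 h⁻¹; fraction remaining f = e^(−kτ) = e^(−0.030137×14) ≈ 0.6558.
Single-dose peak C₀ = D/Vd = 365/132 ≈ 2.765 mcg/mL.
Steady-state trough Cmin,ss = C₀·f/(1−f) ≈ 2.765 × 0.6558/0.3442 ≈ 5.268 mcg/mL.
Trough 5.3 mcg/mL vs MEC 3 mcg/mL: adequate.

5.3 mcg/mL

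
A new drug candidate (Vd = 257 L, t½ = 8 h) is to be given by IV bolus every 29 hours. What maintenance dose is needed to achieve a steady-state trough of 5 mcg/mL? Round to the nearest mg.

14569 mg

τ/t½ = 29/8 ≈ 3.625, so f = (1/2)^(29/8) ≈ 0.081052.
Cmin,ss = (D/Vd)·f/(1−f), so D = Cmin,ss·Vd·(1−f)/f.
D = 5 × 257 × (1−f)/f ≈ 5 × 257 × 11.33776 ≈ 14569.02 mg.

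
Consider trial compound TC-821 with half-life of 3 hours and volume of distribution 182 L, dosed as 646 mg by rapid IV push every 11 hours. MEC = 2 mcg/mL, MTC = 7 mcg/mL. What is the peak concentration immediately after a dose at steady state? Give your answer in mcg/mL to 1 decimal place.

k = ln2/t½ = ln2/3 ≈ 0.231049 h⁻¹; fraction remaining f = e^(−kτ) = e^(−0.231049×11) ≈ 0.0787.
At steady state, accumulation factor R = 1/(1 − e^(−kτ)) ≈ 1.0854.
Single-dose peak C₀ = D/Vd = 646/182 ≈ 3.549 mcg/mL.
Cmax,ss = C₀/(1 − f) ≈ 3.549/0.9213 ≈ 3.852 mcg/mL.
Peak 3.9 mcg/mL vs MTC 7 mcg/mL: below toxic threshold.

3.9 mcg/mL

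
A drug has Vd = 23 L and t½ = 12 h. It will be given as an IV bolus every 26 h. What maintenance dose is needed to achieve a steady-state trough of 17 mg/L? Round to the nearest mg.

τ/t½ = 26/12 ≈ 2.1667, so f = (1/2)^(26/12) ≈ 0.222725.
Cmin,ss = (D/Vd)·f/(1−f), so D = Cmin,ss·Vd·(1−f)/f.
D = 17 × 23 × (1−f)/f ≈ 17 × 23 × 3.48984 ≈ 1364.53 mg.

1365 mg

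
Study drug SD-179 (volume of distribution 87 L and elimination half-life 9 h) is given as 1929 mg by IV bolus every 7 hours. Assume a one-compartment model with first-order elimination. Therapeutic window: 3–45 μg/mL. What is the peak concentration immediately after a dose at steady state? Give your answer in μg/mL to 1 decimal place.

53.2 μg/mL

k = ln2/t½ = ln2/9 ≈ 0.077016 h⁻¹; fraction remaining f = e^(−kτ) = e^(−0.077016×7) ≈ 0.5833.
Accumulation ratio R = 1/(1 − f) ≈ 1/0.4167 ≈ 2.3998.
Single-dose peak C₀ = D/Vd = 1929/87 ≈ 22.172 μg/mL.
Steady-state peak Cmax,ss = C₀·R ≈ 22.172 × 2.3998 ≈ 53.208 μg/mL.
Peak 53.2 μg/mL vs MTC 45 μg/mL: exceeds toxic threshold.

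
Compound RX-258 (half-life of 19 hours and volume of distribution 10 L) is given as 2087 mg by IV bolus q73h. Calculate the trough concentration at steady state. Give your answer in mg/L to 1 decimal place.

15.6 mg/L

τ/t½ = 73/19 ≈ 3.8421, so fraction remaining f = (1/2)^(73/19) ≈ 0.0697.
Accumulation ratio R = 1/(1 − f) ≈ 1/0.9303 ≈ 1.0749.
Single-dose peak C₀ = D/Vd = 2087/10 ≈ 208.700 mg/L.
Cmax,ss = C₀/(1 − f) ≈ 208.700/0.9303 ≈ 224.336 mg/L.
One interval later, Cmin,ss = Cmax,ss·e^(−kτ) ≈ 224.336 × 0.0697 ≈ 15.636 mg/L.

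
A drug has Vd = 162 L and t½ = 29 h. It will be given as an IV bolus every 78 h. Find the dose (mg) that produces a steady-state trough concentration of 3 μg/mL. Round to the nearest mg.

τ/t½ = 78/29 ≈ 2.6897, so f = (1/2)^(78/29) ≈ 0.155001.
Cmin,ss = (D/Vd)·f/(1−f), so D = Cmin,ss·Vd·(1−f)/f.
D = 3 × 162 × (1−f)/f ≈ 3 × 162 × 5.45157 ≈ 2649.46 mg.

2649 mg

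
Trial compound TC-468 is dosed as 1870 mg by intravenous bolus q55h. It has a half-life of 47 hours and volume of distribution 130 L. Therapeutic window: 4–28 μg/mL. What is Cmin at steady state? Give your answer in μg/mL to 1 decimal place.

k = ln2/t½ = ln2/47 ≈ 0.014748 h⁻¹; fraction remaining f = e^(−kτ) = e^(−0.014748×55) ≈ 0.4444.
Accumulation ratio R = 1/(1 − f) ≈ 1/0.5556 ≈ 1.7999.
Single-dose peak C₀ = D/Vd = 1870/130 ≈ 14.385 μg/mL.
Steady-state peak Cmax,ss = C₀·R ≈ 14.385 × 1.7999 ≈ 25.892 μg/mL.
Steady-state trough Cmin,ss = Cmax,ss·f ≈ 25.892 × 0.4444 ≈ 11.506 μg/mL.
Trough 11.5 μg/mL vs MEC 4 μg/mL: adequate.

11.5 μg/mL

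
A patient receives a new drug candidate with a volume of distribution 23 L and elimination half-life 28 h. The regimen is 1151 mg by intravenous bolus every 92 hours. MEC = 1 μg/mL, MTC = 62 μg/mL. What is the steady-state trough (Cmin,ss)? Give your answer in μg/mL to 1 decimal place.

Over one 92-h interval, 92/28 ≈ 3.2857 half-lives elapse, leaving f ≈ 0.1025 of each dose.
At steady state, accumulation factor R = 1/(1 − e^(−kτ)) ≈ 1.1142.
Single-dose peak C₀ = D/Vd = 1151/23 ≈ 50.043 μg/mL.
Steady-state peak Cmax,ss = C₀·R ≈ 50.043 × 1.1142 ≈ 55.758 μg/mL.
One interval later, Cmin,ss = Cmax,ss·e^(−kτ) ≈ 55.758 × 0.1025 ≈ 5.715 μg/mL.
Trough 5.7 μg/mL vs MEC 1 μg/mL: adequate.

5.7 μg/mL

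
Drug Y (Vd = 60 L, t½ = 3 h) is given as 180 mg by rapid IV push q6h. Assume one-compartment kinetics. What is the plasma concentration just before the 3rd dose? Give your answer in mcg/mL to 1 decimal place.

0.9 mcg/mL

f = (1/2)^(τ/t½) = (1/2)^(6/3) ≈ 0.2500.
C₀ = D/Vd = 180/60 ≈ 3.000 mcg/mL.
Before the 3rd dose, 2 doses have been given. Superposition: Cmin = C₀·(f + f²).
≈ 3.000 × (0.2500 + 0.0625) ≈ 3.000 × 0.3125 ≈ 0.938 mcg/mL.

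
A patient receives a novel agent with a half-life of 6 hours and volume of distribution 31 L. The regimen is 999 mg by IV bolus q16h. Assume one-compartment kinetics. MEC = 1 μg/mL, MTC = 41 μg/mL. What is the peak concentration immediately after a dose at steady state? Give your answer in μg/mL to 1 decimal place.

38.2 μg/mL

k = ln2/t½ = ln2/6 ≈ 0.115525 h⁻¹; fraction remaining f = e^(−kτ) = e^(−0.115525×16) ≈ 0.1575.
Accumulation ratio R = 1/(1 − f) ≈ 1/0.8425 ≈ 1.1869.
Single-dose peak C₀ = D/Vd = 999/31 ≈ 32.226 μg/mL.
Steady-state peak Cmax,ss = C₀·R ≈ 32.226 × 1.1869 ≈ 38.249 μg/mL.
Peak 38.2 μg/mL vs MTC 41 μg/mL: below toxic threshold.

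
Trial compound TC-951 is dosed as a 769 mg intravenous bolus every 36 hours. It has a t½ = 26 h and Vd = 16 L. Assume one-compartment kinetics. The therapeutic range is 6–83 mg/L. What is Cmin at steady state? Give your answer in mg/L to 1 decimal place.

τ/t½ = 36/26 ≈ 1.3846, so fraction remaining f = (1/2)^(36/26) ≈ 0.3830.
At steady state, accumulation factor R = 1/(1 − e^(−kτ)) ≈ 1.6207.
Each bolus raises the concentration by D/Vd = 769/16 ≈ 48.062 mg/L.
Cmax,ss = C₀/(1 − f) ≈ 48.062/0.6170 ≈ 77.896 mg/L.
Steady-state trough Cmin,ss = Cmax,ss·f ≈ 77.896 × 0.3830 ≈ 29.834 mg/L.
Trough 29.8 mg/L vs MEC 6 mg/L: adequate.

29.8 mg/L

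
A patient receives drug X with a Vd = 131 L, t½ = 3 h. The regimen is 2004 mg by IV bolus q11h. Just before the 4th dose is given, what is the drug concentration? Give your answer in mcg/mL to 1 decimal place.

f = (1/2)^(τ/t½) = (1/2)^(11/3) ≈ 0.0787.
C₀ = D/Vd = 2004/131 ≈ 15.298 mcg/mL.
Before the 4th dose, 3 doses have been given. Superposition: Cmin = C₀·(f + f² + … + f^3).
≈ 15.298 × (0.0787 + 0.0062 + 0.0005) ≈ 15.298 × 0.0854 ≈ 1.306 mcg/mL.

1.3 mcg/mL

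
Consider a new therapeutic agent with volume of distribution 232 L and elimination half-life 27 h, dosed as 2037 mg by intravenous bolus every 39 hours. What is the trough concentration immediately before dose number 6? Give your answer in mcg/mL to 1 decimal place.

5.1 mcg/mL

f = (1/2)^(τ/t½) = (1/2)^(39/27) ≈ 0.3674.
C₀ = D/Vd = 2037/232 ≈ 8.780 mcg/mL.
Before the 6th dose, 5 doses have been given. Superposition: Cmin = C₀·(f + f² + … + f^5).
≈ 8.780 × (0.3674 + 0.1350 + 0.0496 + 0.0182 + 0.0067) ≈ 8.780 × 0.5769 ≈ 5.065 mcg/mL.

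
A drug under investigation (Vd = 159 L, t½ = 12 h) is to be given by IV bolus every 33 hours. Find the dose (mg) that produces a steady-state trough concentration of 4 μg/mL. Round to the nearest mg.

3642 mg

τ/t½ = 33/12 ≈ 2.75, so f = (1/2)^(33/12) ≈ 0.148651.
Cmin,ss = (D/Vd)·f/(1−f), so D = Cmin,ss·Vd·(1−f)/f.
D = 4 × 159 × (1−f)/f ≈ 4 × 159 × 5.72717 ≈ 3642.48 mg.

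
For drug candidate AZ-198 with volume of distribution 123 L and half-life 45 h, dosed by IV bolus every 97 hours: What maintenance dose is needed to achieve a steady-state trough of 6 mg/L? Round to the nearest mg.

τ/t½ = 97/45 ≈ 2.1556, so f = (1/2)^(97/45) ≈ 0.224447.
Cmin,ss = (D/Vd)·f/(1−f), so D = Cmin,ss·Vd·(1−f)/f.
D = 6 × 123 × (1−f)/f ≈ 6 × 123 × 3.45539 ≈ 2550.08 mg.

2550 mg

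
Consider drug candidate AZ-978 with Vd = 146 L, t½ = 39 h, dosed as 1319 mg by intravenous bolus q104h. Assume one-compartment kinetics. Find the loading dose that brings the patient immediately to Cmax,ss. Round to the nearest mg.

1566 mg

f = (1/2)^(104/39) ≈ 0.157490; accumulation ratio R = 1/(1−f) ≈ 1.18693.
Loading dose to hit Cmax,ss on first dose: D_load = D_maint·R ≈ 1319 × 1.18693 ≈ 1565.56 mg.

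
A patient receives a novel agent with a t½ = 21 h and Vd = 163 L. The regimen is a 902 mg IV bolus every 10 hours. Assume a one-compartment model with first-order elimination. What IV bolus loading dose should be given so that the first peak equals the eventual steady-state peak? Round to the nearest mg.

3209 mg

f = (1/2)^(10/21) ≈ 0.718873; accumulation ratio R = 1/(1−f) ≈ 3.55711.
Loading dose to hit Cmax,ss on first dose: D_load = D_maint·R ≈ 902 × 3.55711 ≈ 3208.51 mg.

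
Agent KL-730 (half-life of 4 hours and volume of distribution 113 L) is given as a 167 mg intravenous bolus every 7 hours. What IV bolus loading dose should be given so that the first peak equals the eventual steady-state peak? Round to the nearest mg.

238 mg

f = (1/2)^(7/4) ≈ 0.297302; accumulation ratio R = 1/(1−f) ≈ 1.42309.
Loading dose to hit Cmax,ss on first dose: D_load = D_maint·R ≈ 167 × 1.42309 ≈ 237.66 mg.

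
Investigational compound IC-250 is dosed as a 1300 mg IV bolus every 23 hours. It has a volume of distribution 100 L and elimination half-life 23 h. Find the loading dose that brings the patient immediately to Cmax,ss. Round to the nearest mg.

f = (1/2)^(23/23) ≈ 0.500000; accumulation ratio R = 1/(1−f) ≈ 2.00000.
Loading dose to hit Cmax,ss on first dose: D_load = D_maint·R ≈ 1300 × 2.00000 ≈ 2600.00 mg.

2600 mg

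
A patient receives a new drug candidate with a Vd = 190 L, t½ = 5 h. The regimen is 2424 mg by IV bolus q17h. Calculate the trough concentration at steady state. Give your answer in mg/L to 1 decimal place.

τ/t½ = 17/5 ≈ 3.4, so fraction remaining f = (1/2)^(17/5) ≈ 0.0947.
Single-dose peak C₀ = D/Vd = 2424/190 ≈ 12.758 mg/L.
Steady-state trough Cmin,ss = C₀·f/(1−f) ≈ 12.758 × 0.0947/0.9053 ≈ 1.335 mg/L.

1.3 mg/L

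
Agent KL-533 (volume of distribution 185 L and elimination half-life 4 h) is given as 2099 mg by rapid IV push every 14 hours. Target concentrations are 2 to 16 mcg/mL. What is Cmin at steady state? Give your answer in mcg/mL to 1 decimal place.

1.1 mcg/mL

τ/t½ = 14/4 ≈ 3.5, so fraction remaining f = (1/2)^(14/4) ≈ 0.0884.
At steady state, accumulation factor R = 1/(1 − e^(−kτ)) ≈ 1.0970.
Single-dose peak C₀ = D/Vd = 2099/185 ≈ 11.346 mcg/mL.
Cmax,ss = C₀/(1 − f) ≈ 11.346/0.9116 ≈ 12.446 mcg/mL.
One interval later, Cmin,ss = Cmax,ss·e^(−kτ) ≈ 12.446 × 0.0884 ≈ 1.100 mcg/mL.
Trough 1.1 mcg/mL vs MEC 2 mcg/mL: subtherapeutic.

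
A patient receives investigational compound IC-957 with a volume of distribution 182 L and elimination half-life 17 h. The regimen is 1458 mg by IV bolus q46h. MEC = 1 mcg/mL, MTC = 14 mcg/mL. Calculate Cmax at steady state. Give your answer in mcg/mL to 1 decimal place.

τ/t½ = 46/17 ≈ 2.7059, so fraction remaining f = (1/2)^(46/17) ≈ 0.1533.
Accumulation ratio R = 1/(1 − f) ≈ 1/0.8467 ≈ 1.1811.
Single-dose peak C₀ = D/Vd = 1458/182 ≈ 8.011 mcg/mL.
Cmax,ss = C₀/(1 − f) ≈ 8.011/0.8467 ≈ 9.461 mcg/mL.
Peak 9.5 mcg/mL vs MTC 14 mcg/mL: below toxic threshold.

9.5 mcg/mL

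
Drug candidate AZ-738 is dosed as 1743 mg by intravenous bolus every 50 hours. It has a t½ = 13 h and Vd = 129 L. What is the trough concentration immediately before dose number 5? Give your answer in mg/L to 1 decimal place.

f = (1/2)^(τ/t½) = (1/2)^(50/13) ≈ 0.0695.
C₀ = D/Vd = 1743/129 ≈ 13.512 mg/L.
Before the 5th dose, 4 doses have been given. Superposition: Cmin = C₀·(f + f² + … + f^4).
≈ 13.512 × (0.0695 + 0.0048 + 0.0003 + 0.0000) ≈ 13.512 × 0.0746 ≈ 1.008 mg/L.

1.0 mg/L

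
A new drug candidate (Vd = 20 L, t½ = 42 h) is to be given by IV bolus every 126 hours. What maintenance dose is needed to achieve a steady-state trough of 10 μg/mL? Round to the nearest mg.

τ/t½ = 126/42 ≈ 3, so f = (1/2)^(126/42) ≈ 0.125000.
Cmin,ss = (D/Vd)·f/(1−f), so D = Cmin,ss·Vd·(1−f)/f.
D = 10 × 20 × (1−f)/f ≈ 10 × 20 × 7.00000 ≈ 1400.00 mg.

1400 mg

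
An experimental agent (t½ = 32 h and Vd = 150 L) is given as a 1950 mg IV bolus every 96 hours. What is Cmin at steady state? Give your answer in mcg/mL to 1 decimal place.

The dosing interval is 3 half-lives, so f = 2^(−3) = 0.125.
Accumulation ratio R = 1/(1 − f) = 1/0.875 = 8/7.
Single-dose peak C₀ = D/Vd = 1950/150 = 13 mcg/mL.
Steady-state peak Cmax,ss = C₀·R = 13 × 8/7 ≈ 14.857 mcg/mL.
Steady-state trough Cmin,ss = Cmax,ss·f ≈ 14.857 × 0.125 ≈ 1.857 mcg/mL.

1.9 mcg/mL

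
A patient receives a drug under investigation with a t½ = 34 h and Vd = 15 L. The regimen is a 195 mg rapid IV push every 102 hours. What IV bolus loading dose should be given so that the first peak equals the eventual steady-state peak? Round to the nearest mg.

f = (1/2)^(102/34) ≈ 0.125000; accumulation ratio R = 1/(1−f) ≈ 1.14286.
Loading dose to hit Cmax,ss on first dose: D_load = D_maint·R ≈ 195 × 1.14286 ≈ 222.86 mg.

223 mg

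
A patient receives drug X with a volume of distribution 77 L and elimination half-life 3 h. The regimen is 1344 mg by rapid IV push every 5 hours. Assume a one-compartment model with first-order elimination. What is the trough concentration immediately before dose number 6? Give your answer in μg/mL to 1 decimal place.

8.0 μg/mL

f = (1/2)^(τ/t½) = (1/2)^(5/3) ≈ 0.3150.
C₀ = D/Vd = 1344/77 ≈ 17.455 μg/mL.
Before the 6th dose, 5 doses have been given. Superposition: Cmin = C₀·(f + f² + … + f^5).
≈ 17.455 × (0.3150 + 0.0992 + 0.0313 + 0.0098 + 0.0031) ≈ 17.455 × 0.4584 ≈ 8.001 μg/mL.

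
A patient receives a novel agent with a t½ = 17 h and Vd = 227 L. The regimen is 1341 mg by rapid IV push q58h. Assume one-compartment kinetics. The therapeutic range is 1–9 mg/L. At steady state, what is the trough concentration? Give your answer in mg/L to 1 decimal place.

0.6 mg/L

Over one 58-h interval, 58/17 ≈ 3.4118 half-lives elapse, leaving f ≈ 0.0940 of each dose.
At steady state, accumulation factor R = 1/(1 − e^(−kτ)) ≈ 1.1038.
Single-dose peak C₀ = D/Vd = 1341/227 ≈ 5.907 mg/L.
Cmax,ss = C₀/(1 − f) ≈ 5.907/0.9060 ≈ 6.520 mg/L.
One interval later, Cmin,ss = Cmax,ss·e^(−kτ) ≈ 6.520 × 0.0940 ≈ 0.613 mg/L.
Trough 0.6 mg/L vs MEC 1 mg/L: subtherapeutic.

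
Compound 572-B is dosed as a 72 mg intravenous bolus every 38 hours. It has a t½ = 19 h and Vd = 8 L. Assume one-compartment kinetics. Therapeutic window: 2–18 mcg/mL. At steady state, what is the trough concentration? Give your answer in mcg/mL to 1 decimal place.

3.0 mcg/mL

The dosing interval is 2 half-lives, so f = 2^(−2) = 0.25.
At steady state, R = 1/(1 − 0.25) = 4/3.
Single-dose peak C₀ = D/Vd = 72/8 = 9 mcg/mL.
Steady-state peak Cmax,ss = C₀·R = 9 × 4/3 ≈ 12.000 mcg/mL.
Steady-state trough Cmin,ss = Cmax,ss·f ≈ 12.000 × 0.25 ≈ 3.000 mcg/mL.
Trough 3.0 mcg/mL vs MEC 2 mcg/mL: adequate.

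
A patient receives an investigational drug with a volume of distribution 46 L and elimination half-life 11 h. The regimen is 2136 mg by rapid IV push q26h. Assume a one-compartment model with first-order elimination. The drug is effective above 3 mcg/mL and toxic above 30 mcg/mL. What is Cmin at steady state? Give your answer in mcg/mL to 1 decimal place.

τ/t½ = 26/11 ≈ 2.3636, so fraction remaining f = (1/2)^(26/11) ≈ 0.1943.
Accumulation ratio R = 1/(1 − f) ≈ 1/0.8057 ≈ 1.2412.
Single-dose peak C₀ = D/Vd = 2136/46 ≈ 46.435 mcg/mL.
Cmax,ss = C₀/(1 − f) ≈ 46.435/0.8057 ≈ 57.633 mcg/mL.
One interval later, Cmin,ss = Cmax,ss·e^(−kτ) ≈ 57.633 × 0.1943 ≈ 11.198 mcg/mL.
Trough 11.2 mcg/mL vs MEC 3 mcg/mL: adequate.

11.2 mcg/mL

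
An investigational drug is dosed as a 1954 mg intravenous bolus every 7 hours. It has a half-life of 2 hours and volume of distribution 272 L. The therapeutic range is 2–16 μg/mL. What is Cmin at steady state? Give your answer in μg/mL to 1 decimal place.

k = ln2/t½ = ln2/2 ≈ 0.346574 h⁻¹; fraction remaining f = e^(−kτ) = e^(−0.346574×7) ≈ 0.0884.
Accumulation ratio R = 1/(1 − f) ≈ 1/0.9116 ≈ 1.0970.
Single-dose peak C₀ = D/Vd = 1954/272 ≈ 7.184 μg/mL.
Steady-state peak Cmax,ss = C₀·R ≈ 7.184 × 1.0970 ≈ 7.881 μg/mL.
Steady-state trough Cmin,ss = Cmax,ss·f ≈ 7.881 × 0.0884 ≈ 0.697 μg/mL.
Trough 0.7 μg/mL vs MEC 2 μg/mL: subtherapeutic.

0.7 μg/mL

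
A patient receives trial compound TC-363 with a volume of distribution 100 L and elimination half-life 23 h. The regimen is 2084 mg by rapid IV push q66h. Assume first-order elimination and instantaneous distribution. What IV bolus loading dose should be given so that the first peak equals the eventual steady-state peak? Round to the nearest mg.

f = (1/2)^(66/23) ≈ 0.136828; accumulation ratio R = 1/(1−f) ≈ 1.15852.
Loading dose to hit Cmax,ss on first dose: D_load = D_maint·R ≈ 2084 × 1.15852 ≈ 2414.36 mg.

2414 mg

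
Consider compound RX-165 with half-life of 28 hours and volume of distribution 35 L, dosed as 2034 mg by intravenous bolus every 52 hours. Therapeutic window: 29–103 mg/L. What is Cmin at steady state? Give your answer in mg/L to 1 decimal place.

τ/t½ = 52/28 ≈ 1.8571, so fraction remaining f = (1/2)^(52/28) ≈ 0.2760.
Accumulation ratio R = 1/(1 − f) ≈ 1/0.7240 ≈ 1.3812.
Single-dose peak C₀ = D/Vd = 2034/35 ≈ 58.114 mg/L.
Cmax,ss = C₀/(1 − f) ≈ 58.114/0.7240 ≈ 80.268 mg/L.
Steady-state trough Cmin,ss = Cmax,ss·f ≈ 80.268 × 0.2760 ≈ 22.154 mg/L.
Trough 22.2 mg/L vs MEC 29 mg/L: subtherapeutic.

22.2 mg/L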